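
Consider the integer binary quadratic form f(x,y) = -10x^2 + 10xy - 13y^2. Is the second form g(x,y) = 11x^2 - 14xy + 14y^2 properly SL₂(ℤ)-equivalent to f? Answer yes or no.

D₁ = -420, D₂ = -420
f is negative-definite; reduce −f:
−f: translate: b→10 (≡-10 mod 20), so (10,-10,13)→(10,10,13)
−f: reduced (well bottom): (10,10,13) with a≤c, −a<b≤a
flip sign back: reduced form of f is (-10,-10,-13)
g: translate: b→8 (≡-14 mod 22), so (11,-14,14)→(11,8,11)
g: reduced (well bottom): (11,8,11) with a≤c, −a<b≤a
reduced forms (-10, -10, -13) vs (11, 8, 11) ⇒ inequivalent

no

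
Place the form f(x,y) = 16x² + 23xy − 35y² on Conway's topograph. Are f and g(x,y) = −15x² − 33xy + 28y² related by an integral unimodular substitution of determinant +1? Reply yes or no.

D₁ = 2769, D₂ = 2769
river cycle of f (length 32): (-35, 47, 4), (4, 49, -23), (-23, 43, 10), (10, 37, -35), (-35, 33, 12), (12, 39, -26), (-26, 13, 25), (25, 37, -14), (-14, 47, 10), (10, 33, -42), … (22 more)
river cycle of g (length 32): (28, 33, -15), (-15, 27, 34), (34, 41, -8), (-8, 39, 39), (39, 39, -8), (-8, 41, 34), (34, 27, -15), (-15, 33, 28), (28, 23, -20), (-20, 17, 31), … (22 more)
cycles differ ⇒ inequivalent

no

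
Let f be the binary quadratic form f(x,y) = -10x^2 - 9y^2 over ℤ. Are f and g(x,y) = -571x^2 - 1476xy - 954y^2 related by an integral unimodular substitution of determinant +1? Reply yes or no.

D₁ = -360, D₂ = -360
f is negative-definite; reduce −f:
−f: flip: (10,0,9)→(9,0,10)
−f: reduced (well bottom): (9,0,10) with a≤c, −a<b≤a
flip sign back: reduced form of f is (-9,0,-10)
g is negative-definite; reduce −g:
−g: translate: b→334 (≡1476 mod 1142), so (571,1476,954)→(571,334,49)
−g: flip: (571,334,49)→(49,-334,571)
−g: translate: b→-40 (≡-334 mod 98), so (49,-334,571)→(49,-40,10)
−g: flip: (49,-40,10)→(10,40,49)
−g: translate: b→0 (≡40 mod 20), so (10,40,49)→(10,0,9)
−g: flip: (10,0,9)→(9,0,10)
−g: reduced (well bottom): (9,0,10) with a≤c, −a<b≤a
flip sign back: reduced form of g is (-9,0,-10)
reduced forms (-9, 0, -10) vs (-9, 0, -10) ⇒ equivalent

yes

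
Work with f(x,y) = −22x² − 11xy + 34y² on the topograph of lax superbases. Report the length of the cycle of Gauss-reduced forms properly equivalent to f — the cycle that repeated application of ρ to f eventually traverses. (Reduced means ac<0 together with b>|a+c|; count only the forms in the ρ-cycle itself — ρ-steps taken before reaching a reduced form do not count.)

D = 3113, ⌊√D⌋ = 55
descent: ρ → (34,11,-22)
descent: ρ → (-22,33,23)  [lands on river]
river: ρ → (23,13,-32)
river: ρ → (-32,51,4)
river: ρ → (4,53,-19)
river: ρ → (-19,23,34)
river: ρ → (34,45,-8)
river: ρ → (-8,51,16)
river: ρ → (16,45,-17)
river: ρ → (-17,23,38)
river: ρ → (38,53,-2)
river: ρ → (-2,55,11)
river: ρ → (11,55,-2)
river: ρ → (-2,53,38)
river: ρ → (38,23,-17)
river: ρ → (-17,45,16)
river: ρ → (16,51,-8)
river: ρ → (-8,45,34)
river: ρ → (34,23,-19)
river: ρ → (-19,53,4)
river: ρ → (4,51,-32)
river: ρ → (-32,13,23)
river: ρ → (23,33,-22)
river: ρ → (-22,55,1)
river: ρ → (1,55,-22)
ρ-cycle length = 24 (tail of 2 descent steps not counted)

24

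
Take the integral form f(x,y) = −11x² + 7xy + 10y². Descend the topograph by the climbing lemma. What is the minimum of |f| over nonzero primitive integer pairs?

river: ρ → (10,13,-8)
river: ρ → (-8,19,4)
river: ρ → (4,21,-3)
river: ρ → (-3,21,4)
river: ρ → (4,19,-8)
river: ρ → (-8,13,10)
river: ρ → (10,7,-11)
river: ρ → (-11,15,6)
river: ρ → (6,21,-2)
river: ρ → (-2,19,16)
river: ρ → (16,13,-5)
river: ρ → (-5,17,10)
river: ρ → (10,3,-12)
river: ρ → (-12,21,1)
river: ρ → (1,21,-12)
river: ρ → (-12,3,10)
river: ρ → (10,17,-5)
river: ρ → (-5,13,16)
river: ρ → (16,19,-2)
river: ρ → (-2,21,6)
river: ρ → (6,15,-11)
river: ρ → (-11,7,10)
closes: descent 0, river 22
min |a| on river = 1

1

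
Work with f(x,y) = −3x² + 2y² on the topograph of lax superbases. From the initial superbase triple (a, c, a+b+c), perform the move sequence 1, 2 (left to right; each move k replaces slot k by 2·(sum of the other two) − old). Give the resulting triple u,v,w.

start (-3,2,-1) = (f(1,0),f(0,1),f(1,1))
replace slot 1: 2·(2+(-1)) − (-3) = 5 → (5,2,-1)
replace slot 2: 2·(5+(-1)) − 2 = 6 → (5,6,-1)

5,6,-1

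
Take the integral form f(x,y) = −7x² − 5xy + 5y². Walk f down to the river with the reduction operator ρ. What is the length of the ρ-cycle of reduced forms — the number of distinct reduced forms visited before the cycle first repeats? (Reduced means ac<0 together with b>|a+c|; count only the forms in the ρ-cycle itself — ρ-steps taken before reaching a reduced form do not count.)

D = 165, ⌊√D⌋ = 12
descent: ρ → (5,5,-7)  [lands on river]
river: ρ → (-7,9,3)
river: ρ → (3,9,-7)
river: ρ → (-7,5,5)
ρ-cycle length = 4 (tail of 1 descent step not counted)

4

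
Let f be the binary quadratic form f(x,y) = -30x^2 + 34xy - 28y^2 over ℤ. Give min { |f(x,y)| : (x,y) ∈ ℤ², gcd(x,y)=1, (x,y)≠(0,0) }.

translate: b→26 (≡-34 mod 60), so (30,-34,28)→(30,26,24)
flip: (30,26,24)→(24,-26,30)
translate: b→22 (≡-26 mod 48), so (24,-26,30)→(24,22,28)
reduced (well bottom): (24,22,28) with a≤c, −a<b≤a
well minimum |f| = |-24| = 24 (negative-definite)

24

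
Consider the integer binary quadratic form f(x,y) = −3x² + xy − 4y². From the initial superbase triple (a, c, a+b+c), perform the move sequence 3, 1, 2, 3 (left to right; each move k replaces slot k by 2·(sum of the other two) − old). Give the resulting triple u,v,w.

start (-3,-4,-6) = (f(1,0),f(0,1),f(1,1))
replace slot 3: 2·((-3)+(-4)) − (-6) = -8 → (-3,-4,-8)
replace slot 1: 2·((-4)+(-8)) − (-3) = -21 → (-21,-4,-8)
replace slot 2: 2·((-21)+(-8)) − (-4) = -54 → (-21,-54,-8)
replace slot 3: 2·((-21)+(-54)) − (-8) = -142 → (-21,-54,-142)

-21,-54,-142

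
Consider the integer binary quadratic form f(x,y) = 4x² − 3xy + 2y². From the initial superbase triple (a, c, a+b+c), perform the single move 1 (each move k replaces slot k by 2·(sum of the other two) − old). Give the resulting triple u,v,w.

start (4,2,3) = (f(1,0),f(0,1),f(1,1))
replace slot 1: 2·(2+3) − 4 = 6 → (6,2,3)

6,2,3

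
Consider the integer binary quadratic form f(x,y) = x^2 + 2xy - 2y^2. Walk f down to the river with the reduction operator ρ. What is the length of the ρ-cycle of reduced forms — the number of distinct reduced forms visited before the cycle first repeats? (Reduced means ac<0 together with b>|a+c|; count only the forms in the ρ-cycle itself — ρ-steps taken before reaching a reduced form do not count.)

D = 12, ⌊√D⌋ = 3
river: ρ → (-2,2,1)
river: ρ → (1,2,-2)
ρ-cycle length = 2 (tail of 0 descent steps not counted)

2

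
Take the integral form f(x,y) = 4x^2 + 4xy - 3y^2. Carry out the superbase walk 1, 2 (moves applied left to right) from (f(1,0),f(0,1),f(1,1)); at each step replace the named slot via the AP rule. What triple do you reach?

start (4,-3,5) = (f(1,0),f(0,1),f(1,1))
replace slot 1: 2·((-3)+5) − 4 = 0 → (0,-3,5)
replace slot 2: 2·(0+5) − (-3) = 13 → (0,13,5)

0,13,5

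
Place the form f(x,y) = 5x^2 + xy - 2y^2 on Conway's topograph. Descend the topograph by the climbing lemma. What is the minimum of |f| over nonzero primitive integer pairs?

descent: ρ → (-2,3,4)  [lands on river]
river: ρ → (4,5,-1)
river: ρ → (-1,5,4)
river: ρ → (4,3,-2)
river: ρ → (-2,5,2)
river: ρ → (2,3,-4)
river: ρ → (-4,5,1)
river: ρ → (1,5,-4)
river: ρ → (-4,3,2)
river: ρ → (2,5,-2)
closes: descent 1, river 10
min |a| on river = 1

1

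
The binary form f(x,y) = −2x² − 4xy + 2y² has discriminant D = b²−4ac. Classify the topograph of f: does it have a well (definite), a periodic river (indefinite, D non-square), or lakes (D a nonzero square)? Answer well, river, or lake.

D = b²−4ac = (-4)² − 4·(-2)·2 = 32
D > 0 non-square ⇒ indefinite ⇒ periodic river

river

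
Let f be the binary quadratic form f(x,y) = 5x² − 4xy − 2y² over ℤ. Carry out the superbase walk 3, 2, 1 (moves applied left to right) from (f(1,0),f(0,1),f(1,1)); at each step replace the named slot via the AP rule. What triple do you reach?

start (5,-2,-1) = (f(1,0),f(0,1),f(1,1))
replace slot 3: 2·(5+(-2)) − (-1) = 7 → (5,-2,7)
replace slot 2: 2·(5+7) − (-2) = 26 → (5,26,7)
replace slot 1: 2·(26+7) − 5 = 61 → (61,26,7)

61,26,7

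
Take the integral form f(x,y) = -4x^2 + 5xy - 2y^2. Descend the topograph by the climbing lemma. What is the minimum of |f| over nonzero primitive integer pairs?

translate: b→3 (≡-5 mod 8), so (4,-5,2)→(4,3,1)
flip: (4,3,1)→(1,-3,4)
translate: b→1 (≡-3 mod 2), so (1,-3,4)→(1,1,2)
reduced (well bottom): (1,1,2) with a≤c, −a<b≤a
well minimum |f| = |-1| = 1 (negative-definite)

1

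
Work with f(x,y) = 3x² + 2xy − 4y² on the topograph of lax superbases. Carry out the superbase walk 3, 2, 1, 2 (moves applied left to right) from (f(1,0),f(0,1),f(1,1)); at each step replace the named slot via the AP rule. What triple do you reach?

start (3,-4,1) = (f(1,0),f(0,1),f(1,1))
replace slot 3: 2·(3+(-4)) − 1 = -3 → (3,-4,-3)
replace slot 2: 2·(3+(-3)) − (-4) = 4 → (3,4,-3)
replace slot 1: 2·(4+(-3)) − 3 = -1 → (-1,4,-3)
replace slot 2: 2·((-1)+(-3)) − 4 = -12 → (-1,-12,-3)

-1,-12,-3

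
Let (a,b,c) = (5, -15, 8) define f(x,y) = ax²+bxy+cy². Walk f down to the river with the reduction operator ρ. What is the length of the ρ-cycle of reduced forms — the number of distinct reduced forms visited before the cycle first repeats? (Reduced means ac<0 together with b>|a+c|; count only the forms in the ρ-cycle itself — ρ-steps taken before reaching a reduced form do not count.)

D = 65, ⌊√D⌋ = 8
descent: ρ → (8,-1,-2)
descent: ρ → (-2,5,5)  [lands on river]
river: ρ → (5,5,-2)
river: ρ → (-2,7,2)
river: ρ → (2,5,-5)
river: ρ → (-5,5,2)
river: ρ → (2,7,-2)
ρ-cycle length = 6 (tail of 2 descent steps not counted)

6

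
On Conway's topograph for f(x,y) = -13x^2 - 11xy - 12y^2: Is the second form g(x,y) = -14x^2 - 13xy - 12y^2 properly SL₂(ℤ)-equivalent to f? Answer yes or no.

D₁ = -503, D₂ = -503
f is negative-definite; reduce −f:
−f: flip: (13,11,12)→(12,-11,13)
−f: reduced (well bottom): (12,-11,13) with a≤c, −a<b≤a
flip sign back: reduced form of f is (-12,11,-13)
g is negative-definite; reduce −g:
−g: flip: (14,13,12)→(12,-13,14)
−g: translate: b→11 (≡-13 mod 24), so (12,-13,14)→(12,11,13)
−g: reduced (well bottom): (12,11,13) with a≤c, −a<b≤a
flip sign back: reduced form of g is (-12,-11,-13)
reduced forms (-12, 11, -13) vs (-12, -11, -13) ⇒ inequivalent

no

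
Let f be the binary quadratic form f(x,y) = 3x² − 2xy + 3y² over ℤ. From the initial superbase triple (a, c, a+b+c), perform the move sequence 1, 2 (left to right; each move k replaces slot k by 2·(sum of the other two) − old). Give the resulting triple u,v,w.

start (3,3,4) = (f(1,0),f(0,1),f(1,1))
replace slot 1: 2·(3+4) − 3 = 11 → (11,3,4)
replace slot 2: 2·(11+4) − 3 = 27 → (11,27,4)

11,27,4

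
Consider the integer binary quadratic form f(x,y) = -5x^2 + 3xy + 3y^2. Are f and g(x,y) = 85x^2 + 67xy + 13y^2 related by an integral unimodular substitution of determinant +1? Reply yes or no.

D₁ = 69, D₂ = 69
river cycle of f (length 4): (3, 3, -5), (-5, 7, 1), (1, 7, -5), (-5, 3, 3)
river cycle of g (length 4): (1, 7, -5), (-5, 3, 3), (3, 3, -5), (-5, 7, 1)
cycles coincide ⇒ equivalent

yes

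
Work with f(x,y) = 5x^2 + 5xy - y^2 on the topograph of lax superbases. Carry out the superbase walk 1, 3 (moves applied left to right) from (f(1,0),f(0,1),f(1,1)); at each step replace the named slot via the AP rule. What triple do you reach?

start (5,-1,9) = (f(1,0),f(0,1),f(1,1))
replace slot 1: 2·((-1)+9) − 5 = 11 → (11,-1,9)
replace slot 3: 2·(11+(-1)) − 9 = 11 → (11,-1,11)

11,-1,11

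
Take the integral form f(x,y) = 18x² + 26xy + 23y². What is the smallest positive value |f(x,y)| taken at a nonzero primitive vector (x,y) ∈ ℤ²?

translate: b→-10 (≡26 mod 36), so (18,26,23)→(18,-10,15)
flip: (18,-10,15)→(15,10,18)
reduced (well bottom): (15,10,18) with a≤c, −a<b≤a
well minimum = a = 15

15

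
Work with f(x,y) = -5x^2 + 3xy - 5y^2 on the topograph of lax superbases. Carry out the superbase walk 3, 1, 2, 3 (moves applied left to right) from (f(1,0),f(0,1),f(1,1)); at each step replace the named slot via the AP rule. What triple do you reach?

start (-5,-5,-7) = (f(1,0),f(0,1),f(1,1))
replace slot 3: 2·((-5)+(-5)) − (-7) = -13 → (-5,-5,-13)
replace slot 1: 2·((-5)+(-13)) − (-5) = -31 → (-31,-5,-13)
replace slot 2: 2·((-31)+(-13)) − (-5) = -83 → (-31,-83,-13)
replace slot 3: 2·((-31)+(-83)) − (-13) = -215 → (-31,-83,-215)

-31,-83,-215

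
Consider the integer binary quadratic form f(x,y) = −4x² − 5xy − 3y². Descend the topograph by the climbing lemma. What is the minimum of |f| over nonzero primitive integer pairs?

translate: b→-3 (≡5 mod 8), so (4,5,3)→(4,-3,2)
flip: (4,-3,2)→(2,3,4)
translate: b→-1 (≡3 mod 4), so (2,3,4)→(2,-1,3)
reduced (well bottom): (2,-1,3) with a≤c, −a<b≤a
well minimum |f| = |-2| = 2 (negative-definite)

2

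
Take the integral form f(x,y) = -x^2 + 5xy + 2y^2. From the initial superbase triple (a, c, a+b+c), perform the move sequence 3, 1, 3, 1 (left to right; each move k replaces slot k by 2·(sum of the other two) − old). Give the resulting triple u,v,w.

start (-1,2,6) = (f(1,0),f(0,1),f(1,1))
replace slot 3: 2·((-1)+2) − 6 = -4 → (-1,2,-4)
replace slot 1: 2·(2+(-4)) − (-1) = -3 → (-3,2,-4)
replace slot 3: 2·((-3)+2) − (-4) = 2 → (-3,2,2)
replace slot 1: 2·(2+2) − (-3) = 11 → (11,2,2)

11,2,2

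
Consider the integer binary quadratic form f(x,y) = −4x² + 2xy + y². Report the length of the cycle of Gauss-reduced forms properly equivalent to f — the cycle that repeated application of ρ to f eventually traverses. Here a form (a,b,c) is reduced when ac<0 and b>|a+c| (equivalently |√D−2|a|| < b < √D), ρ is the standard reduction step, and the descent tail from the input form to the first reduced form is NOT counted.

D = 20, ⌊√D⌋ = 4
descent: ρ → (1,4,-1)  [lands on river]
river: ρ → (-1,4,1)
ρ-cycle length = 2 (tail of 1 descent step not counted)

2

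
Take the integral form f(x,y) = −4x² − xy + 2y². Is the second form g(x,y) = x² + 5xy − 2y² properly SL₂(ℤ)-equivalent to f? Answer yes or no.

D₁ = 33, D₂ = 33
river cycle of f (length 4): (2, 5, -1), (-1, 5, 2), (2, 3, -3), (-3, 3, 2)
river cycle of g (length 4): (-2, 3, 3), (3, 3, -2), (-2, 5, 1), (1, 5, -2)
cycles differ ⇒ inequivalent

no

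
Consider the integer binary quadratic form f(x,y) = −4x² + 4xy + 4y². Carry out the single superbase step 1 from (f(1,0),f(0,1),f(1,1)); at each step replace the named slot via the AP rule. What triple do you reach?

start (-4,4,4) = (f(1,0),f(0,1),f(1,1))
replace slot 1: 2·(4+4) − (-4) = 20 → (20,4,4)

20,4,4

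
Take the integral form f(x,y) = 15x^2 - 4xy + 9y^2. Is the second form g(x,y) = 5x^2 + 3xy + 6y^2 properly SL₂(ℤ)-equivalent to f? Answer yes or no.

D₁ = -524, D₂ = -111
discriminants differ ⇒ not SL₂(ℤ)-equivalent

no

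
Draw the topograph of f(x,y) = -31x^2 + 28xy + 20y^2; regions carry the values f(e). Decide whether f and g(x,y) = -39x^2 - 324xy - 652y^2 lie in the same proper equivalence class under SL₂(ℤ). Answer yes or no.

D₁ = 3264, D₂ = 3264
river cycle of f (length 10): (20, 52, -7), (-7, 46, 41), (41, 36, -12), (-12, 36, 41), (41, 46, -7), (-7, 52, 20), (20, 28, -31), (-31, 34, 17), (17, 34, -31), (-31, 28, 20)
river cycle of g (length 10): (20, 52, -7), (-7, 46, 41), (41, 36, -12), (-12, 36, 41), (41, 46, -7), (-7, 52, 20), (20, 28, -31), (-31, 34, 17), (17, 34, -31), (-31, 28, 20)
cycles coincide ⇒ equivalent

yes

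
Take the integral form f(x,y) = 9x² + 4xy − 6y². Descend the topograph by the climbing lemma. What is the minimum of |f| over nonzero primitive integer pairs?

river: ρ → (-6,8,7)
river: ρ → (7,6,-7)
river: ρ → (-7,8,6)
river: ρ → (6,4,-9)
river: ρ → (-9,14,1)
river: ρ → (1,14,-9)
river: ρ → (-9,4,6)
river: ρ → (6,8,-7)
river: ρ → (-7,6,7)
river: ρ → (7,8,-6)
river: ρ → (-6,4,9)
river: ρ → (9,14,-1)
river: ρ → (-1,14,9)
river: ρ → (9,4,-6)
closes: descent 0, river 14
min |a| on river = 1

1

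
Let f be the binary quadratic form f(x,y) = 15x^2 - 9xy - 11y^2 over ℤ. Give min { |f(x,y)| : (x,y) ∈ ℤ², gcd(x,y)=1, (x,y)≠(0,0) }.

descent: ρ → (-11,9,15)  [lands on river]
river: ρ → (15,21,-5)
river: ρ → (-5,19,19)
river: ρ → (19,19,-5)
river: ρ → (-5,21,15)
river: ρ → (15,9,-11)
river: ρ → (-11,13,13)
river: ρ → (13,13,-11)
closes: descent 1, river 8
min |a| on river = 5

5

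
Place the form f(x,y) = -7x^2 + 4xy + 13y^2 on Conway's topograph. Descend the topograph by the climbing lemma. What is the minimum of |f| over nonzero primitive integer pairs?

descent: ρ → (13,-4,-7)
descent: ρ → (-7,18,2)  [lands on river]
river: ρ → (2,18,-7)
river: ρ → (-7,10,10)
river: ρ → (10,10,-7)
closes: descent 2, river 4
min |a| on river = 2

2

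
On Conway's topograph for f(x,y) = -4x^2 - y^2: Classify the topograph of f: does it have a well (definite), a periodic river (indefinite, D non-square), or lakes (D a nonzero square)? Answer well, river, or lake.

D = b²−4ac = 0² − 4·(-4)·(-1) = -16
D < 0 ⇒ definite ⇒ every region one sign ⇒ single well

well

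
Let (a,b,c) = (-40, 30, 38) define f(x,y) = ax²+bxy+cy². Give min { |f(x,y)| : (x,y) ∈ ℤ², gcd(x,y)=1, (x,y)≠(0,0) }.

river: ρ → (38,46,-32)
river: ρ → (-32,82,2)
river: ρ → (2,82,-32)
river: ρ → (-32,46,38)
river: ρ → (38,30,-40)
river: ρ → (-40,50,28)
river: ρ → (28,62,-28)
river: ρ → (-28,50,40)
river: ρ → (40,30,-38)
river: ρ → (-38,46,32)
river: ρ → (32,82,-2)
river: ρ → (-2,82,32)
river: ρ → (32,46,-38)
river: ρ → (-38,30,40)
river: ρ → (40,50,-28)
river: ρ → (-28,62,28)
river: ρ → (28,50,-40)
river: ρ → (-40,30,38)
closes: descent 0, river 18
min |a| on river = 2

2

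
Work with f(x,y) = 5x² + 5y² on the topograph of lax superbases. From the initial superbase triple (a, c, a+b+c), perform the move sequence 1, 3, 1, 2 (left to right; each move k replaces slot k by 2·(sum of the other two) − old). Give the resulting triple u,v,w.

start (5,5,10) = (f(1,0),f(0,1),f(1,1))
replace slot 1: 2·(5+10) − 5 = 25 → (25,5,10)
replace slot 3: 2·(25+5) − 10 = 50 → (25,5,50)
replace slot 1: 2·(5+50) − 25 = 85 → (85,5,50)
replace slot 2: 2·(85+50) − 5 = 265 → (85,265,50)

85,265,50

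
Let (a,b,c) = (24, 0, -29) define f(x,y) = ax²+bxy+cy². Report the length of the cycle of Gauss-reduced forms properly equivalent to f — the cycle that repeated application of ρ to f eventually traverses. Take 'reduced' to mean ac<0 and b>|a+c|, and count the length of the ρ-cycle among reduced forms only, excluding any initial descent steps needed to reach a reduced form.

D = 2784, ⌊√D⌋ = 52
descent: ρ → (-29,0,24)
descent: ρ → (24,48,-5)  [lands on river]
river: ρ → (-5,52,4)
river: ρ → (4,52,-5)
river: ρ → (-5,48,24)
ρ-cycle length = 4 (tail of 2 descent steps not counted)

4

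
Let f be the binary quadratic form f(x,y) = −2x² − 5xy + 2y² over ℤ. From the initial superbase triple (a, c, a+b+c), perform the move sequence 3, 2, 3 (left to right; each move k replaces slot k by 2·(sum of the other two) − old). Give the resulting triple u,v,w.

start (-2,2,-5) = (f(1,0),f(0,1),f(1,1))
replace slot 3: 2·((-2)+2) − (-5) = 5 → (-2,2,5)
replace slot 2: 2·((-2)+5) − 2 = 4 → (-2,4,5)
replace slot 3: 2·((-2)+4) − 5 = -1 → (-2,4,-1)

-2,4,-1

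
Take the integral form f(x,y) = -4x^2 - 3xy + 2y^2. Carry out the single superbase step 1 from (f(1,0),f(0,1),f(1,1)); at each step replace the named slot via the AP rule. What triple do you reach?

start (-4,2,-5) = (f(1,0),f(0,1),f(1,1))
replace slot 1: 2·(2+(-5)) − (-4) = -2 → (-2,2,-5)

-2,2,-5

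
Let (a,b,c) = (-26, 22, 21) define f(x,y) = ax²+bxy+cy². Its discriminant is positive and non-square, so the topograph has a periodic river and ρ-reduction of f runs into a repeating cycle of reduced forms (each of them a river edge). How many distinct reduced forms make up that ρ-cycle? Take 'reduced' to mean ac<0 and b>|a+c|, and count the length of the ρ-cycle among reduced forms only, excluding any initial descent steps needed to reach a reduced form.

D = 2668, ⌊√D⌋ = 51
river: ρ → (21,20,-27)
river: ρ → (-27,34,14)
river: ρ → (14,50,-3)
river: ρ → (-3,46,46)
river: ρ → (46,46,-3)
river: ρ → (-3,50,14)
river: ρ → (14,34,-27)
river: ρ → (-27,20,21)
river: ρ → (21,22,-26)
river: ρ → (-26,30,17)
river: ρ → (17,38,-18)
river: ρ → (-18,34,21)
river: ρ → (21,50,-2)
river: ρ → (-2,50,21)
river: ρ → (21,34,-18)
river: ρ → (-18,38,17)
river: ρ → (17,30,-26)
river: ρ → (-26,22,21)
ρ-cycle length = 18 (tail of 0 descent steps not counted)

18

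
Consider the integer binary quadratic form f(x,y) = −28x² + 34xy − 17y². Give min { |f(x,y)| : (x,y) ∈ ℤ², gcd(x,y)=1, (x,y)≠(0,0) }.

translate: b→22 (≡-34 mod 56), so (28,-34,17)→(28,22,11)
flip: (28,22,11)→(11,-22,28)
translate: b→0 (≡-22 mod 22), so (11,-22,28)→(11,0,17)
reduced (well bottom): (11,0,17) with a≤c, −a<b≤a
well minimum |f| = |-11| = 11 (negative-definite)

11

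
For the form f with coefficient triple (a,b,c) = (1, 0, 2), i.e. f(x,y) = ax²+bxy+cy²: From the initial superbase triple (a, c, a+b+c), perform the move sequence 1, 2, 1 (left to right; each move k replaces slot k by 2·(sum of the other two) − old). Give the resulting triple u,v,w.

start (1,2,3) = (f(1,0),f(0,1),f(1,1))
replace slot 1: 2·(2+3) − 1 = 9 → (9,2,3)
replace slot 2: 2·(9+3) − 2 = 22 → (9,22,3)
replace slot 1: 2·(22+3) − 9 = 41 → (41,22,3)

41,22,3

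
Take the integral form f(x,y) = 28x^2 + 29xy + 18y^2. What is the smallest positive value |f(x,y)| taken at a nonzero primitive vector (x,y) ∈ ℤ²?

translate: b→-27 (≡29 mod 56), so (28,29,18)→(28,-27,17)
flip: (28,-27,17)→(17,27,28)
translate: b→-7 (≡27 mod 34), so (17,27,28)→(17,-7,18)
reduced (well bottom): (17,-7,18) with a≤c, −a<b≤a
well minimum = a = 17

17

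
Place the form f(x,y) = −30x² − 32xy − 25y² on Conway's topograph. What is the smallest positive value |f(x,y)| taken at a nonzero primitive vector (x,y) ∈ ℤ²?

translate: b→-28 (≡32 mod 60), so (30,32,25)→(30,-28,23)
flip: (30,-28,23)→(23,28,30)
translate: b→-18 (≡28 mod 46), so (23,28,30)→(23,-18,25)
reduced (well bottom): (23,-18,25) with a≤c, −a<b≤a
well minimum |f| = |-23| = 23 (negative-definite)

23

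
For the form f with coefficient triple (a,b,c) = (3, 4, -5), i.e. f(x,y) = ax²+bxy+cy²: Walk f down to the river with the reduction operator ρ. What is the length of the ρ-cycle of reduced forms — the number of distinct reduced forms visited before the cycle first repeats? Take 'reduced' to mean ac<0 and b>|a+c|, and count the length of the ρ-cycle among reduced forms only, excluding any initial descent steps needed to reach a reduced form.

D = 76, ⌊√D⌋ = 8
river: ρ → (-5,6,2)
river: ρ → (2,6,-5)
river: ρ → (-5,4,3)
river: ρ → (3,8,-1)
river: ρ → (-1,8,3)
river: ρ → (3,4,-5)
ρ-cycle length = 6 (tail of 0 descent steps not counted)

6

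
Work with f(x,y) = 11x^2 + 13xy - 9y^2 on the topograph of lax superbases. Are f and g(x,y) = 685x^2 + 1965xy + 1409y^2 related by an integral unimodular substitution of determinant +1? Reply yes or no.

D₁ = 565, D₂ = 565
river cycle of f (length 10): (-9, 23, 1), (1, 23, -9), (-9, 13, 11), (11, 9, -11), (-11, 13, 9), (9, 23, -1), (-1, 23, 9), (9, 13, -11), (-11, 9, 11), (11, 13, -9)
river cycle of g (length 10): (11, 13, -9), (-9, 23, 1), (1, 23, -9), (-9, 13, 11), (11, 9, -11), (-11, 13, 9), (9, 23, -1), (-1, 23, 9), (9, 13, -11), (-11, 9, 11)
cycles coincide ⇒ equivalent

yes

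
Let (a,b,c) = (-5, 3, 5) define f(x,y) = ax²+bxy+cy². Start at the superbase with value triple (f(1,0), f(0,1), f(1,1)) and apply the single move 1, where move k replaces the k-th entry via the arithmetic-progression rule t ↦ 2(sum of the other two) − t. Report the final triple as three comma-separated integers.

start (-5,5,3) = (f(1,0),f(0,1),f(1,1))
replace slot 1: 2·(5+3) − (-5) = 21 → (21,5,3)

21,5,3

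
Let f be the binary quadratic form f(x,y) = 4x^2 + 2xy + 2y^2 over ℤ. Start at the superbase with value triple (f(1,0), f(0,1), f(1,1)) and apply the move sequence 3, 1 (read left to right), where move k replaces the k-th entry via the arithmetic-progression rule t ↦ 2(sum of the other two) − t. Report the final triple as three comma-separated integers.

start (4,2,8) = (f(1,0),f(0,1),f(1,1))
replace slot 3: 2·(4+2) − 8 = 4 → (4,2,4)
replace slot 1: 2·(2+4) − 4 = 8 → (8,2,4)

8,2,4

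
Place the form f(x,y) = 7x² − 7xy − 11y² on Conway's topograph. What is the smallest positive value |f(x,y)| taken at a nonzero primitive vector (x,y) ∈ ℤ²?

descent: ρ → (-11,7,7)  [lands on river]
river: ρ → (7,7,-11)
river: ρ → (-11,15,3)
river: ρ → (3,15,-11)
closes: descent 1, river 4
min |a| on river = 3

3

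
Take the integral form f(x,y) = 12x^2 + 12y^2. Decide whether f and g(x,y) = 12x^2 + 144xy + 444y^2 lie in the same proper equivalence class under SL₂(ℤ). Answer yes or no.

D₁ = -576, D₂ = -576
f: reduced (well bottom): (12,0,12) with a≤c, −a<b≤a
g: translate: b→0 (≡144 mod 24), so (12,144,444)→(12,0,12)
g: reduced (well bottom): (12,0,12) with a≤c, −a<b≤a
reduced forms (12, 0, 12) vs (12, 0, 12) ⇒ equivalent

yes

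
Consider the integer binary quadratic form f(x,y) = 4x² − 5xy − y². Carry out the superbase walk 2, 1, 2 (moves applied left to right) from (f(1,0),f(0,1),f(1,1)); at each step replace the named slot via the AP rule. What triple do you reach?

start (4,-1,-2) = (f(1,0),f(0,1),f(1,1))
replace slot 2: 2·(4+(-2)) − (-1) = 5 → (4,5,-2)
replace slot 1: 2·(5+(-2)) − 4 = 2 → (2,5,-2)
replace slot 2: 2·(2+(-2)) − 5 = -5 → (2,-5,-2)

2,-5,-2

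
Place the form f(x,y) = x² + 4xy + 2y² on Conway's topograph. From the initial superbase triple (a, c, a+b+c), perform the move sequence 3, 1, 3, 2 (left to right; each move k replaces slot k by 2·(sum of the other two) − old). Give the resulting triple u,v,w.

start (1,2,7) = (f(1,0),f(0,1),f(1,1))
replace slot 3: 2·(1+2) − 7 = -1 → (1,2,-1)
replace slot 1: 2·(2+(-1)) − 1 = 1 → (1,2,-1)
replace slot 3: 2·(1+2) − (-1) = 7 → (1,2,7)
replace slot 2: 2·(1+7) − 2 = 14 → (1,14,7)

1,14,7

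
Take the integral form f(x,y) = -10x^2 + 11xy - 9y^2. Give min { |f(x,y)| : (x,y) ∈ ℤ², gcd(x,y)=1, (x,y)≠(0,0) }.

translate: b→9 (≡-11 mod 20), so (10,-11,9)→(10,9,8)
flip: (10,9,8)→(8,-9,10)
translate: b→7 (≡-9 mod 16), so (8,-9,10)→(8,7,9)
reduced (well bottom): (8,7,9) with a≤c, −a<b≤a
well minimum |f| = |-8| = 8 (negative-definite)

8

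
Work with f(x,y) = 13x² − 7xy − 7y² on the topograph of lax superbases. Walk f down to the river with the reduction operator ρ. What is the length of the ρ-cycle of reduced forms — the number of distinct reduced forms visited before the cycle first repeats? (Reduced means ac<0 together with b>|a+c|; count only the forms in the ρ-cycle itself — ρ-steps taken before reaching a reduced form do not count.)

D = 413, ⌊√D⌋ = 20
descent: ρ → (-7,7,13)  [lands on river]
river: ρ → (13,19,-1)
river: ρ → (-1,19,13)
river: ρ → (13,7,-7)
ρ-cycle length = 4 (tail of 1 descent step not counted)

4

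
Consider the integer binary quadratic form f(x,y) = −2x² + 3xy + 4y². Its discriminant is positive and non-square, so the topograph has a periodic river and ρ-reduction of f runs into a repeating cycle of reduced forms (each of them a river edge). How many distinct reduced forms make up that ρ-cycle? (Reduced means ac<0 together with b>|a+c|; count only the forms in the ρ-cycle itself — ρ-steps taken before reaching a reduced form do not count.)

D = 41, ⌊√D⌋ = 6
river: ρ → (4,5,-1)
river: ρ → (-1,5,4)
river: ρ → (4,3,-2)
river: ρ → (-2,5,2)
river: ρ → (2,3,-4)
river: ρ → (-4,5,1)
river: ρ → (1,5,-4)
river: ρ → (-4,3,2)
river: ρ → (2,5,-2)
river: ρ → (-2,3,4)
ρ-cycle length = 10 (tail of 0 descent steps not counted)

10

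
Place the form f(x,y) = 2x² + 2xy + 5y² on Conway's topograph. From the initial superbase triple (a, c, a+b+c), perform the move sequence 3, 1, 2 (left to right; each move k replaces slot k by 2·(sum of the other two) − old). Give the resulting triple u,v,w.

start (2,5,9) = (f(1,0),f(0,1),f(1,1))
replace slot 3: 2·(2+5) − 9 = 5 → (2,5,5)
replace slot 1: 2·(5+5) − 2 = 18 → (18,5,5)
replace slot 2: 2·(18+5) − 5 = 41 → (18,41,5)

18,41,5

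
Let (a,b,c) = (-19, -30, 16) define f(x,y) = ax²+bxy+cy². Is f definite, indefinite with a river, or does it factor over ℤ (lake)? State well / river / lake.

D = b²−4ac = (-30)² − 4·(-19)·16 = 2116
D = 46² is a perfect square ⇒ form factors over ℤ ⇒ lakes

lake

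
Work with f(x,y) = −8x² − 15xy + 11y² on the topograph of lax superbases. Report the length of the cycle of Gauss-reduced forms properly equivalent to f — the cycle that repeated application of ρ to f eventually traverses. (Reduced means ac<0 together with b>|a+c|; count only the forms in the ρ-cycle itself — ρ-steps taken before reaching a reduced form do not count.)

D = 577, ⌊√D⌋ = 24
descent: ρ → (11,15,-8)  [lands on river]
river: ρ → (-8,17,9)
river: ρ → (9,19,-6)
river: ρ → (-6,17,12)
river: ρ → (12,7,-11)
river: ρ → (-11,15,8)
river: ρ → (8,17,-9)
river: ρ → (-9,19,6)
river: ρ → (6,17,-12)
river: ρ → (-12,7,11)
ρ-cycle length = 10 (tail of 1 descent step not counted)

10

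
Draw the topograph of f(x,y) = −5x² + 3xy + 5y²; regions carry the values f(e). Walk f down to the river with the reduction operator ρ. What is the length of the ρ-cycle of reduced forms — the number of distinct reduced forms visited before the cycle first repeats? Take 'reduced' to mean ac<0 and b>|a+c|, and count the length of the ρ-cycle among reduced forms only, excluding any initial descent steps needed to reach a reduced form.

D = 109, ⌊√D⌋ = 10
river: ρ → (5,7,-3)
river: ρ → (-3,5,7)
river: ρ → (7,9,-1)
river: ρ → (-1,9,7)
river: ρ → (7,5,-3)
river: ρ → (-3,7,5)
river: ρ → (5,3,-5)
river: ρ → (-5,7,3)
river: ρ → (3,5,-7)
river: ρ → (-7,9,1)
river: ρ → (1,9,-7)
river: ρ → (-7,5,3)
river: ρ → (3,7,-5)
river: ρ → (-5,3,5)
ρ-cycle length = 14 (tail of 0 descent steps not counted)

14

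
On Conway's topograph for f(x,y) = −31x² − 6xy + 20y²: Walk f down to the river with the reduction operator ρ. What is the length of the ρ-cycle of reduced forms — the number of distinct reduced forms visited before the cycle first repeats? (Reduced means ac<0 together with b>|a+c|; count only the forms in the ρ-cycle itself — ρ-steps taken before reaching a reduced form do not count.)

D = 2516, ⌊√D⌋ = 50
descent: ρ → (20,46,-5)  [lands on river]
river: ρ → (-5,44,29)
river: ρ → (29,14,-20)
river: ρ → (-20,26,23)
river: ρ → (23,20,-23)
river: ρ → (-23,26,20)
river: ρ → (20,14,-29)
river: ρ → (-29,44,5)
river: ρ → (5,46,-20)
river: ρ → (-20,34,17)
river: ρ → (17,34,-20)
river: ρ → (-20,46,5)
river: ρ → (5,44,-29)
river: ρ → (-29,14,20)
river: ρ → (20,26,-23)
river: ρ → (-23,20,23)
river: ρ → (23,26,-20)
river: ρ → (-20,14,29)
river: ρ → (29,44,-5)
river: ρ → (-5,46,20)
river: ρ → (20,34,-17)
river: ρ → (-17,34,20)
ρ-cycle length = 22 (tail of 1 descent step not counted)

22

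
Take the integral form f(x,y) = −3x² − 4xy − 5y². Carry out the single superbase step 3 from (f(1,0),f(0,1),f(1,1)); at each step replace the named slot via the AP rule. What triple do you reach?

start (-3,-5,-12) = (f(1,0),f(0,1),f(1,1))
replace slot 3: 2·((-3)+(-5)) − (-12) = -4 → (-3,-5,-4)

-3,-5,-4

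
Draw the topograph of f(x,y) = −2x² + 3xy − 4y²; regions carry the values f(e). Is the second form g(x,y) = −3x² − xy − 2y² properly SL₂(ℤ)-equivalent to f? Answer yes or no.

D₁ = -23, D₂ = -23
f is negative-definite; reduce −f:
−f: translate: b→1 (≡-3 mod 4), so (2,-3,4)→(2,1,3)
−f: reduced (well bottom): (2,1,3) with a≤c, −a<b≤a
flip sign back: reduced form of f is (-2,-1,-3)
g is negative-definite; reduce −g:
−g: flip: (3,1,2)→(2,-1,3)
−g: reduced (well bottom): (2,-1,3) with a≤c, −a<b≤a
flip sign back: reduced form of g is (-2,1,-3)
reduced forms (-2, -1, -3) vs (-2, 1, -3) ⇒ inequivalent

no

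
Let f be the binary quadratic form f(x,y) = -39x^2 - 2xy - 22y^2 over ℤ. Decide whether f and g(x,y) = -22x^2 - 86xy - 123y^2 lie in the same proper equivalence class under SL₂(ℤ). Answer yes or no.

D₁ = -3428, D₂ = -3428
f is negative-definite; reduce −f:
−f: flip: (39,2,22)→(22,-2,39)
−f: reduced (well bottom): (22,-2,39) with a≤c, −a<b≤a
flip sign back: reduced form of f is (-22,2,-39)
g is negative-definite; reduce −g:
−g: translate: b→-2 (≡86 mod 44), so (22,86,123)→(22,-2,39)
−g: reduced (well bottom): (22,-2,39) with a≤c, −a<b≤a
flip sign back: reduced form of g is (-22,2,-39)
reduced forms (-22, 2, -39) vs (-22, 2, -39) ⇒ equivalent

yes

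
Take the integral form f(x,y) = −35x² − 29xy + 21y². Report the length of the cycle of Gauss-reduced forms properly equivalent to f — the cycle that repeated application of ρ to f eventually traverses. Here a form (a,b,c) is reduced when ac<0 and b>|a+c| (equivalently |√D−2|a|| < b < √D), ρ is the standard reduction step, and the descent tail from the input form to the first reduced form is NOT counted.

D = 3781, ⌊√D⌋ = 61
descent: ρ → (21,29,-35)  [lands on river]
river: ρ → (-35,41,15)
river: ρ → (15,49,-23)
river: ρ → (-23,43,21)
river: ρ → (21,41,-25)
river: ρ → (-25,59,3)
river: ρ → (3,61,-5)
river: ρ → (-5,59,15)
river: ρ → (15,61,-1)
river: ρ → (-1,61,15)
river: ρ → (15,59,-5)
river: ρ → (-5,61,3)
river: ρ → (3,59,-25)
river: ρ → (-25,41,21)
river: ρ → (21,43,-23)
river: ρ → (-23,49,15)
river: ρ → (15,41,-35)
river: ρ → (-35,29,21)
river: ρ → (21,55,-9)
river: ρ → (-9,53,27)
river: ρ → (27,55,-7)
river: ρ → (-7,57,19)
river: ρ → (19,57,-7)
river: ρ → (-7,55,27)
river: ρ → (27,53,-9)
river: ρ → (-9,55,21)
ρ-cycle length = 26 (tail of 1 descent step not counted)

26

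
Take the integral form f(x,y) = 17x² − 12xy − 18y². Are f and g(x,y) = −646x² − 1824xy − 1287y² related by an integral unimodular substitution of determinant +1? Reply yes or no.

D₁ = 1368, D₂ = 1368
river cycle of f (length 6): (-18, 12, 17), (17, 22, -13), (-13, 30, 9), (9, 24, -22), (-22, 20, 11), (11, 24, -18)
river cycle of g (length 6): (-18, 12, 17), (17, 22, -13), (-13, 30, 9), (9, 24, -22), (-22, 20, 11), (11, 24, -18)
cycles coincide ⇒ equivalent

yes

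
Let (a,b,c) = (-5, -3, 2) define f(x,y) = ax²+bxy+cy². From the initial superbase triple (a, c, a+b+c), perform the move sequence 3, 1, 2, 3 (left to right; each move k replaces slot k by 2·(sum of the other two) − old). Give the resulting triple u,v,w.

start (-5,2,-6) = (f(1,0),f(0,1),f(1,1))
replace slot 3: 2·((-5)+2) − (-6) = 0 → (-5,2,0)
replace slot 1: 2·(2+0) − (-5) = 9 → (9,2,0)
replace slot 2: 2·(9+0) − 2 = 16 → (9,16,0)
replace slot 3: 2·(9+16) − 0 = 50 → (9,16,50)

9,16,50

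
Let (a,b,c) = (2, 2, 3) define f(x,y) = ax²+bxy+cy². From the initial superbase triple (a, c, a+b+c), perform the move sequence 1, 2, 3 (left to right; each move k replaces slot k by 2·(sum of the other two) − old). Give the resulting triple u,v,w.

start (2,3,7) = (f(1,0),f(0,1),f(1,1))
replace slot 1: 2·(3+7) − 2 = 18 → (18,3,7)
replace slot 2: 2·(18+7) − 3 = 47 → (18,47,7)
replace slot 3: 2·(18+47) − 7 = 123 → (18,47,123)

18,47,123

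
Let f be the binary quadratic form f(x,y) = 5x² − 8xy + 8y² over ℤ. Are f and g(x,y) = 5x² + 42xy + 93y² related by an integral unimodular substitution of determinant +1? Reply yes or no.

D₁ = -96, D₂ = -96
f: translate: b→2 (≡-8 mod 10), so (5,-8,8)→(5,2,5)
f: reduced (well bottom): (5,2,5) with a≤c, −a<b≤a
g: translate: b→2 (≡42 mod 10), so (5,42,93)→(5,2,5)
g: reduced (well bottom): (5,2,5) with a≤c, −a<b≤a
reduced forms (5, 2, 5) vs (5, 2, 5) ⇒ equivalent

yes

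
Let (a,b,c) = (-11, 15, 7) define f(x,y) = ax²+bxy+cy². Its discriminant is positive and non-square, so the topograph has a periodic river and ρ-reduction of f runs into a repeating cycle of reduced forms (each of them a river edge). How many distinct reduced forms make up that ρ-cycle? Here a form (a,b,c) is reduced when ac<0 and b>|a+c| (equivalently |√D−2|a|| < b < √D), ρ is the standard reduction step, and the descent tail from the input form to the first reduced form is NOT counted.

D = 533, ⌊√D⌋ = 23
river: ρ → (7,13,-13)
river: ρ → (-13,13,7)
river: ρ → (7,15,-11)
river: ρ → (-11,7,11)
river: ρ → (11,15,-7)
river: ρ → (-7,13,13)
river: ρ → (13,13,-7)
river: ρ → (-7,15,11)
river: ρ → (11,7,-11)
river: ρ → (-11,15,7)
ρ-cycle length = 10 (tail of 0 descent steps not counted)

10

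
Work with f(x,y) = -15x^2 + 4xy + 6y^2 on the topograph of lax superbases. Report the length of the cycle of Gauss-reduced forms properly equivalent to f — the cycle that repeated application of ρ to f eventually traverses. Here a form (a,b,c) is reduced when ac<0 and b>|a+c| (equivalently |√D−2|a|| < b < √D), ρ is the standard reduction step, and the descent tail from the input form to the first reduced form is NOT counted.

D = 376, ⌊√D⌋ = 19
descent: ρ → (6,8,-13)  [lands on river]
river: ρ → (-13,18,1)
river: ρ → (1,18,-13)
river: ρ → (-13,8,6)
river: ρ → (6,16,-5)
river: ρ → (-5,14,9)
river: ρ → (9,4,-10)
river: ρ → (-10,16,3)
river: ρ → (3,14,-15)
river: ρ → (-15,16,2)
river: ρ → (2,16,-15)
river: ρ → (-15,14,3)
river: ρ → (3,16,-10)
river: ρ → (-10,4,9)
river: ρ → (9,14,-5)
river: ρ → (-5,16,6)
ρ-cycle length = 16 (tail of 1 descent step not counted)

16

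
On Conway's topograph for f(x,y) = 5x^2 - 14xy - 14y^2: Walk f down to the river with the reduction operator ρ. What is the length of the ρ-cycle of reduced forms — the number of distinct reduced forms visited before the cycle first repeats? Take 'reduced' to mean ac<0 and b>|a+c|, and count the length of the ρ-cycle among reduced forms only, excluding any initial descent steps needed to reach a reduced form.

D = 476, ⌊√D⌋ = 21
descent: ρ → (-14,14,5)  [lands on river]
river: ρ → (5,16,-11)
river: ρ → (-11,6,10)
river: ρ → (10,14,-7)
river: ρ → (-7,14,10)
river: ρ → (10,6,-11)
river: ρ → (-11,16,5)
river: ρ → (5,14,-14)
ρ-cycle length = 8 (tail of 1 descent step not counted)

8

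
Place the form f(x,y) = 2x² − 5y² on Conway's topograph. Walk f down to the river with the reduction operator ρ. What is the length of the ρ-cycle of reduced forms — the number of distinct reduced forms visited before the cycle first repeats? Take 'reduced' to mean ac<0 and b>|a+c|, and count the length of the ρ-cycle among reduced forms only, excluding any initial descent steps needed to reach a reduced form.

D = 40, ⌊√D⌋ = 6
descent: ρ → (-5,0,2)
descent: ρ → (2,4,-3)  [lands on river]
river: ρ → (-3,2,3)
river: ρ → (3,4,-2)
river: ρ → (-2,4,3)
river: ρ → (3,2,-3)
river: ρ → (-3,4,2)
ρ-cycle length = 6 (tail of 2 descent steps not counted)

6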